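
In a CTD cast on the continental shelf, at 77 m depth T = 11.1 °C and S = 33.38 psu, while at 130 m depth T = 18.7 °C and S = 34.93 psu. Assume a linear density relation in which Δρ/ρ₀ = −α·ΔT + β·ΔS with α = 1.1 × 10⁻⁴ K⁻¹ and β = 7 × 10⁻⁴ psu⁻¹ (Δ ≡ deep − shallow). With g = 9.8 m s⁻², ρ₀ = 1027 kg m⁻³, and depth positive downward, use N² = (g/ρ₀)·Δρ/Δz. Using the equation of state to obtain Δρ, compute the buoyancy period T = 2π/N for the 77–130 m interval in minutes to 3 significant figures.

15.4 min

ΔT = +7.6 K, ΔS = +1.55 psu (deep − shallow).
Δρ/ρ₀ = −αΔT + βΔS = -8.36 × 10⁻⁴ + 1.085 × 10⁻³ = 2.49 × 10⁻⁴, so Δρ ≈ 0.2557 kg m⁻³.
N² = (g/ρ₀)·Δρ/Δz = g·(Δρ/ρ₀)/Δz = 9.8 × 2.49 × 10⁻⁴ / 53 = 4.6042 × 10⁻⁵ s⁻².
N = √(4.6042 × 10⁻⁵) = 6.7854 × 10⁻³ rad s⁻¹ → T = 2π/N = 925.99 s = 15.433 min ≈ 15.4 min.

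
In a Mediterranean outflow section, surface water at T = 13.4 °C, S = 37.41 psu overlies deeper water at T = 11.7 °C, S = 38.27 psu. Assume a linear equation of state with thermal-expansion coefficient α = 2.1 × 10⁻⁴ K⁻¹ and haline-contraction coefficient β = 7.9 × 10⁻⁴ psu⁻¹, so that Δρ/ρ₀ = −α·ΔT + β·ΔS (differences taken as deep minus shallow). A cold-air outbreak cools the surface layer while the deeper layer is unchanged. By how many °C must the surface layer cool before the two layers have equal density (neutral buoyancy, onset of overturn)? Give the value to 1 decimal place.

4.9 °C

Neutral buoyancy requires Δρ = 0, i.e. −α(T_deep − T_surf′) + β(S_deep − S_surf) = 0.
T_surf′ = T_deep − (β/α)·ΔS = 11.7 − (7.9 × 10⁻⁴/2.1 × 10⁻⁴)·(+0.86) = 8.465 °C.
Cooling required: 13.4 − (8.465) = 4.935 °C.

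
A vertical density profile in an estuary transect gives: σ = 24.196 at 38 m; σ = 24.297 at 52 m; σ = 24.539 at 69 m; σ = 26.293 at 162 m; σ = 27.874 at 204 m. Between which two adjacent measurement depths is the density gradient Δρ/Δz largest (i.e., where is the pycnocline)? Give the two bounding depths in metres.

Compute the density gradient over each adjacent pair:
  38–52 m: Δρ/Δz = 0.101/14 = 7.2 × 10⁻³ kg m⁻⁴
  52–69 m: Δρ/Δz = 0.242/17 = 0.014 kg m⁻⁴
  69–162 m: Δρ/Δz = 1.754/93 = 0.019 kg m⁻⁴
  162–204 m: Δρ/Δz = 1.581/42 = 0.038 kg m⁻⁴
The largest gradient is in the 162–204 m interval — the pycnocline.

162–204 m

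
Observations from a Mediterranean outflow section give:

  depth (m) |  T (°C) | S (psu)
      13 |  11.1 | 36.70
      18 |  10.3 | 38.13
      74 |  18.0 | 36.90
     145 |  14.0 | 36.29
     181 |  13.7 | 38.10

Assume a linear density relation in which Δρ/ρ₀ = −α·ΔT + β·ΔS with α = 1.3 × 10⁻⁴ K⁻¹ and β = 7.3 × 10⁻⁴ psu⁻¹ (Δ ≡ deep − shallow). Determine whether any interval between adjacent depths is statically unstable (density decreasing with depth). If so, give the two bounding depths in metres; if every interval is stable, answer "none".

18–74 m

Evaluate Δρ/ρ₀ = −αΔT + βΔS across each adjacent pair:
  13–18 m: −αΔT+βΔS = −(1.3 × 10⁻⁴)(-0.8)+(7.3 × 10⁻⁴)(+1.43) = 1.1 × 10⁻³ → stable
  18–74 m: −αΔT+βΔS = −(1.3 × 10⁻⁴)(+7.7)+(7.3 × 10⁻⁴)(-1.23) = -1.9 × 10⁻³ → UNSTABLE
  74–145 m: −αΔT+βΔS = −(1.3 × 10⁻⁴)(-4.0)+(7.3 × 10⁻⁴)(-0.61) = 7.5 × 10⁻⁵ → stable
  145–181 m: −αΔT+βΔS = −(1.3 × 10⁻⁴)(-0.3)+(7.3 × 10⁻⁴)(+1.81) = 1.4 × 10⁻³ → stable
The 18–74 m interval has Δρ < 0: lighter water underlies denser water.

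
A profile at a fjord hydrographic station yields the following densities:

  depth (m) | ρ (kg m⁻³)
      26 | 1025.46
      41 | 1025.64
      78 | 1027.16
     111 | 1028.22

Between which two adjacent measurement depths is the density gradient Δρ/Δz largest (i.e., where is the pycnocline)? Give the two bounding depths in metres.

Compute the density gradient over each adjacent pair:
  26–41 m: Δρ/Δz = 0.18/15 = 0.012 kg m⁻⁴
  41–78 m: Δρ/Δz = 1.52/37 = 0.041 kg m⁻⁴
  78–111 m: Δρ/Δz = 1.06/33 = 0.032 kg m⁻⁴
The largest gradient is in the 41–78 m interval — the pycnocline.

41–78 m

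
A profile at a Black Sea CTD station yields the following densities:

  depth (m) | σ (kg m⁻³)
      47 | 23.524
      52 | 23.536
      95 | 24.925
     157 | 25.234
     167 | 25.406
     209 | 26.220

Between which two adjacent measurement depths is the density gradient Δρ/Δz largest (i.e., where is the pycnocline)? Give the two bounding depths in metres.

Compute the density gradient over each adjacent pair:
  47–52 m: Δρ/Δz = 0.012/5 = 2.4 × 10⁻³ kg m⁻⁴
  52–95 m: Δρ/Δz = 1.389/43 = 0.032 kg m⁻⁴
  95–157 m: Δρ/Δz = 0.309/62 = 5.0 × 10⁻³ kg m⁻⁴
  157–167 m: Δρ/Δz = 0.172/10 = 0.017 kg m⁻⁴
  167–209 m: Δρ/Δz = 0.814/42 = 0.019 kg m⁻⁴
The largest gradient is in the 52–95 m interval — the pycnocline.

52–95 m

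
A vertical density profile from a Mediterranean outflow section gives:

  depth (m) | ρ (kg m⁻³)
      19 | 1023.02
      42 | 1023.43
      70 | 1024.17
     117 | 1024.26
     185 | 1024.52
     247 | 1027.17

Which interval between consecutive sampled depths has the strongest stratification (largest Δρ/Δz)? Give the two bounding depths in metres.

185–247 m

Compute the density gradient over each adjacent pair:
  19–42 m: Δρ/Δz = 0.41/23 = 0.018 kg m⁻⁴
  42–70 m: Δρ/Δz = 0.74/28 = 0.026 kg m⁻⁴
  70–117 m: Δρ/Δz = 0.09/47 = 1.9 × 10⁻³ kg m⁻⁴
  117–185 m: Δρ/Δz = 0.26/68 = 3.8 × 10⁻³ kg m⁻⁴
  185–247 m: Δρ/Δz = 2.65/62 = 0.043 kg m⁻⁴
The largest gradient is in the 185–247 m interval — the pycnocline.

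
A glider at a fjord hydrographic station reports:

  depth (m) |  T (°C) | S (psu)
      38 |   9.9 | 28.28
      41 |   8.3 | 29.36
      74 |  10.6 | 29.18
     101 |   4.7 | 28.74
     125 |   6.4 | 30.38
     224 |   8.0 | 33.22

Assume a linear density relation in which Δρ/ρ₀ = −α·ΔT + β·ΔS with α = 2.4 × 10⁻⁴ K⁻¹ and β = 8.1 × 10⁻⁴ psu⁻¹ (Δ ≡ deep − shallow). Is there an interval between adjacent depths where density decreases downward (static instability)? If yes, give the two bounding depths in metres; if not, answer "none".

41–74 m

Evaluate Δρ/ρ₀ = −αΔT + βΔS across each adjacent pair:
  38–41 m: −αΔT+βΔS = −(2.4 × 10⁻⁴)(-1.6)+(8.1 × 10⁻⁴)(+1.08) = 1.3 × 10⁻³ → stable
  41–74 m: −αΔT+βΔS = −(2.4 × 10⁻⁴)(+2.3)+(8.1 × 10⁻⁴)(-0.18) = -7.0 × 10⁻⁴ → UNSTABLE
  74–101 m: −αΔT+βΔS = −(2.4 × 10⁻⁴)(-5.9)+(8.1 × 10⁻⁴)(-0.44) = 1.1 × 10⁻³ → stable
  101–125 m: −αΔT+βΔS = −(2.4 × 10⁻⁴)(+1.7)+(8.1 × 10⁻⁴)(+1.64) = 9.2 × 10⁻⁴ → stable
  125–224 m: −αΔT+βΔS = −(2.4 × 10⁻⁴)(+1.6)+(8.1 × 10⁻⁴)(+2.84) = 1.9 × 10⁻³ → stable
The 41–74 m interval has Δρ < 0: lighter water underlies denser water.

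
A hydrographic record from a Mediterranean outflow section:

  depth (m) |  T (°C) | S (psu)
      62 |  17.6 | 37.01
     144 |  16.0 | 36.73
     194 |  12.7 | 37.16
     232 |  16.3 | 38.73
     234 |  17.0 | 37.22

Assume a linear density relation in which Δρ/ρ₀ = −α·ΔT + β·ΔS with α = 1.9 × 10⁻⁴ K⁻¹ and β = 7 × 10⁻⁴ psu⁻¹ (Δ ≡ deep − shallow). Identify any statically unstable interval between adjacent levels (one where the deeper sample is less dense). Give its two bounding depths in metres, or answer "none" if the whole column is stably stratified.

232–234 m

Evaluate Δρ/ρ₀ = −αΔT + βΔS across each adjacent pair:
  62–144 m: −αΔT+βΔS = −(1.9 × 10⁻⁴)(-1.6)+(7 × 10⁻⁴)(-0.28) = 1.1 × 10⁻⁴ → stable
  144–194 m: −αΔT+βΔS = −(1.9 × 10⁻⁴)(-3.3)+(7 × 10⁻⁴)(+0.43) = 9.3 × 10⁻⁴ → stable
  194–232 m: −αΔT+βΔS = −(1.9 × 10⁻⁴)(+3.6)+(7 × 10⁻⁴)(+1.57) = 4.1 × 10⁻⁴ → stable
  232–234 m: −αΔT+βΔS = −(1.9 × 10⁻⁴)(+0.7)+(7 × 10⁻⁴)(-1.51) = -1.2 × 10⁻³ → UNSTABLE
The 232–234 m interval has Δρ < 0: lighter water underlies denser water.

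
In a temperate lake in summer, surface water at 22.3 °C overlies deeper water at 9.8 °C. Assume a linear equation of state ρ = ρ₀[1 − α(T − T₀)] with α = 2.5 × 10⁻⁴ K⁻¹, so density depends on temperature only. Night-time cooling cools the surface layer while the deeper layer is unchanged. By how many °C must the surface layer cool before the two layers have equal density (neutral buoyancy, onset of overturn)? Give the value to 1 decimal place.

12.5 °C

With temperature the only control, equal density requires T_surf′ = T_deep.
T_surf′ = 9.8 °C.
Cooling required: 22.3 − 9.8 = 12.5 °C.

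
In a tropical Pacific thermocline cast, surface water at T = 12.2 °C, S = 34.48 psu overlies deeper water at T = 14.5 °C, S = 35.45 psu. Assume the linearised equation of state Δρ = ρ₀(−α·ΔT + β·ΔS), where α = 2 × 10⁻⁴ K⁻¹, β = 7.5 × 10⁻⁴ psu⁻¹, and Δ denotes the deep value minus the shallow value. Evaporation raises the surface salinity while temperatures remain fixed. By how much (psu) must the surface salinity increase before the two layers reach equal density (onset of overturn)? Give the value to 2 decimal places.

Neutral buoyancy requires −α(T_deep − T_surf) + β(S_deep − S_surf′) = 0.
S_surf′ = S_deep − (α/β)·ΔT = 35.45 − (2 × 10⁻⁴/7.5 × 10⁻⁴)·(+2.3) = 34.8367 psu.
Increase required: 34.8367 − 34.48 = 0.3567 psu.

0.36 psu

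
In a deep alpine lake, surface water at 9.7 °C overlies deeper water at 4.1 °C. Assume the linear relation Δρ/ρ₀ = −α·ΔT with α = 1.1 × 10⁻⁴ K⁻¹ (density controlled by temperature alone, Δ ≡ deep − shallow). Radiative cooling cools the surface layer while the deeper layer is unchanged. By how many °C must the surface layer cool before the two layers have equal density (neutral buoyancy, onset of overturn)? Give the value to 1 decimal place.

With temperature the only control, equal density requires T_surf′ = T_deep.
T_surf′ = 4.1 °C.
Cooling required: 9.7 − 4.1 = 5.6 °C.

5.6 °C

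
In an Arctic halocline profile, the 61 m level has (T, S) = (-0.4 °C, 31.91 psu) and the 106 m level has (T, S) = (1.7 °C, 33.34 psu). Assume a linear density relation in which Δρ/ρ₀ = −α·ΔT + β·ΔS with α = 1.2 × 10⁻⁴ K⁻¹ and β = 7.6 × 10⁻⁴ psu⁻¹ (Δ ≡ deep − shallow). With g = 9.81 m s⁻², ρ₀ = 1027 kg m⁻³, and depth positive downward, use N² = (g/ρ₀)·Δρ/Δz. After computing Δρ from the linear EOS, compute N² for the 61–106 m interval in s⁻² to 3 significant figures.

ΔT = +2.1 K, ΔS = +1.43 psu (deep − shallow).
Δρ/ρ₀ = −αΔT + βΔS = -2.52 × 10⁻⁴ + 1.0868 × 10⁻³ = 8.348 × 10⁻⁴, so Δρ ≈ 0.8573 kg m⁻³.
N² = (g/ρ₀)·Δρ/Δz = g·(Δρ/ρ₀)/Δz = 9.81 × 8.348 × 10⁻⁴ / 45 = 1.8199 × 10⁻⁴ s⁻² ≈ 1.82 × 10⁻⁴ s⁻².

1.82 × 10⁻⁴ s⁻²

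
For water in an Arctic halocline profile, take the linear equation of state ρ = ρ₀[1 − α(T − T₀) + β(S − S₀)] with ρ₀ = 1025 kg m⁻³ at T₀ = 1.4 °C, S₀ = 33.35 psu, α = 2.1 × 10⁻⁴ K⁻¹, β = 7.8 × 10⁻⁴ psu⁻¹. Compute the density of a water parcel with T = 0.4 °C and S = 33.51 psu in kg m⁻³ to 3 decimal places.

1025.343 kg m⁻³

T − T₀ = -1.0 K, S − S₀ = +0.16 psu.
Bracket = 1 − α·(-1.0) + β·(+0.16) = 1 + (3.348 × 10⁻⁴) = 1.0003348.
ρ = 1025 × 1.0003348 = 1025.343 kg m⁻³.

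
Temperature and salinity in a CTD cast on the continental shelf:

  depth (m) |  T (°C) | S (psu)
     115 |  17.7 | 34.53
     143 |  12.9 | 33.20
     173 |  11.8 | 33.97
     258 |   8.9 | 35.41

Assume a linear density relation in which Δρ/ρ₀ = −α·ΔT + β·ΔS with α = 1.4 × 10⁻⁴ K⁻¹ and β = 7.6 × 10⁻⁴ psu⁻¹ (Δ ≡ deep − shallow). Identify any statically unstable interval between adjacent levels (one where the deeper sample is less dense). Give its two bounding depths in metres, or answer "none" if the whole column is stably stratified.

Evaluate Δρ/ρ₀ = −αΔT + βΔS across each adjacent pair:
  115–143 m: −αΔT+βΔS = −(1.4 × 10⁻⁴)(-4.8)+(7.6 × 10⁻⁴)(-1.33) = -3.4 × 10⁻⁴ → UNSTABLE
  143–173 m: −αΔT+βΔS = −(1.4 × 10⁻⁴)(-1.1)+(7.6 × 10⁻⁴)(+0.77) = 7.4 × 10⁻⁴ → stable
  173–258 m: −αΔT+βΔS = −(1.4 × 10⁻⁴)(-2.9)+(7.6 × 10⁻⁴)(+1.44) = 1.5 × 10⁻³ → stable
The 115–143 m interval has Δρ < 0: lighter water underlies denser water.

115–143 m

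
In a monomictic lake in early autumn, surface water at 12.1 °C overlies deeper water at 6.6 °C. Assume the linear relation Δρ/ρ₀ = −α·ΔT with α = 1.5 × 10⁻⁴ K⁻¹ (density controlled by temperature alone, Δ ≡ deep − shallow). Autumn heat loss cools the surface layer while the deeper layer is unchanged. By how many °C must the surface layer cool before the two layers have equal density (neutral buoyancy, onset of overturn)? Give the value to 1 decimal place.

5.5 °C

With temperature the only control, equal density requires T_surf′ = T_deep.
T_surf′ = 6.6 °C.
Cooling required: 12.1 − 6.6 = 5.5 °C.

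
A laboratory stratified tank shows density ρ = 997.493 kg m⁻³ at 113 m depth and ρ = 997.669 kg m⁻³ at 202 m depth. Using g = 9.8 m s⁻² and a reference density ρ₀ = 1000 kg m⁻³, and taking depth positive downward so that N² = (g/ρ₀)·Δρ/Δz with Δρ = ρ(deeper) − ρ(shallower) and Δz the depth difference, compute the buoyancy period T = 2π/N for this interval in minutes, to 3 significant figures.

23.8 min

Δρ = 997.669 − 997.493 = 0.176 kg m⁻³ over Δz = 202 − 113 = 89 m.
N² = (9.8/1000) × (0.176/89) = 1.9380 × 10⁻⁵ s⁻².
N = √(1.9380 × 10⁻⁵) = 4.4023 × 10⁻³ rad s⁻¹, so T = 2π/N = 1.4273 × 10³ s = 23.788 min ≈ 23.8 min.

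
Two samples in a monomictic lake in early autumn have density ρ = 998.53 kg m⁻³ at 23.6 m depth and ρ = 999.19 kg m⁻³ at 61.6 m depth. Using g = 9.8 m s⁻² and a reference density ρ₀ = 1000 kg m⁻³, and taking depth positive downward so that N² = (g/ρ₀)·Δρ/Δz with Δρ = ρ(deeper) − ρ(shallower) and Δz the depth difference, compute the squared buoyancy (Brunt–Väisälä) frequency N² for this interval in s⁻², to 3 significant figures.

Δρ = 999.19 − 998.53 = 0.66 kg m⁻³ over Δz = 61.6 − 23.6 = 38 m.
N² = (9.8/1000) × (0.66/38) = 1.7021 × 10⁻⁴ s⁻² ≈ 1.70 × 10⁻⁴ s⁻².

1.70 × 10⁻⁴ s⁻²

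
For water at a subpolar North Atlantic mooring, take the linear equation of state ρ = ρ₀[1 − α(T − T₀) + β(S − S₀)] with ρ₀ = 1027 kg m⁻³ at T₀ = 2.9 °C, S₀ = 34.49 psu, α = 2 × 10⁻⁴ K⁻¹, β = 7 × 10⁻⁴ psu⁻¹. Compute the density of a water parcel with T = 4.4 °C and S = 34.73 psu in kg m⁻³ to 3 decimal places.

1026.864 kg m⁻³

T − T₀ = +1.5 K, S − S₀ = +0.24 psu.
Bracket = 1 − α·(+1.5) + β·(+0.24) = 1 + (-1.32 × 10⁻⁴) = 0.9998680.
ρ = 1027 × 0.9998680 = 1026.864 kg m⁻³.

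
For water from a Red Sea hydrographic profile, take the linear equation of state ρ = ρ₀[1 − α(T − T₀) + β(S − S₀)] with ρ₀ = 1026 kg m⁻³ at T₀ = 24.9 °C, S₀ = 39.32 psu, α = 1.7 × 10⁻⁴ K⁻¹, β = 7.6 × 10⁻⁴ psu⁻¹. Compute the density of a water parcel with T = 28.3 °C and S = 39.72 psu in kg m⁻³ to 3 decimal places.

T − T₀ = +3.4 K, S − S₀ = +0.40 psu.
Bracket = 1 − α·(+3.4) + β·(+0.40) = 1 + (-2.74 × 10⁻⁴) = 0.9997260.
ρ = 1026 × 0.9997260 = 1025.719 kg m⁻³.

1025.719 kg m⁻³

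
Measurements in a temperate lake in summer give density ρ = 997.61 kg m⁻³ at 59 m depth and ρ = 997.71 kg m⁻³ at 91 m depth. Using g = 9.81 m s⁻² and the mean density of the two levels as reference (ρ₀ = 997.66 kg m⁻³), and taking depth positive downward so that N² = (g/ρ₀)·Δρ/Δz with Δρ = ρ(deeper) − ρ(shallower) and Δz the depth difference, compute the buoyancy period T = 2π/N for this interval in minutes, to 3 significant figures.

Δρ = 997.71 − 997.61 = 0.10 kg m⁻³ over Δz = 91 − 59 = 32 m.
N² = (9.81/997.66) × (0.10/32) = 3.0728 × 10⁻⁵ s⁻².
N = √(3.0728 × 10⁻⁵) = 5.5433 × 10⁻³ rad s⁻¹, so T = 2π/N = 1.1335 × 10³ s = 18.892 min ≈ 18.9 min.
N² > 0, so the interval is statically stable.

18.9 min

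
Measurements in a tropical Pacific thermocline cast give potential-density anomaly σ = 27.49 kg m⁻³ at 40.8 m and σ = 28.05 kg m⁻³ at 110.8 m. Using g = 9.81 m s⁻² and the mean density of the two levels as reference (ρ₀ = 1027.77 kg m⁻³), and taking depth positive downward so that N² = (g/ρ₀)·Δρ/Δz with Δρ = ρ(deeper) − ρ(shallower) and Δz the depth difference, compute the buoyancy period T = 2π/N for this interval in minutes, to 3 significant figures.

Δρ = 1028.05 − 1027.49 = 0.56 kg m⁻³ over Δz = 110.8 − 40.8 = 70 m.
N² = (9.81/1027.77) × (0.56/70) = 7.6359 × 10⁻⁵ s⁻².
N = √(7.6359 × 10⁻⁵) = 8.7384 × 10⁻³ rad s⁻¹, so T = 2π/N = 719.03 s = 11.984 min ≈ 12.0 min.
Since Δρ > 0 the layer is stably stratified.

12.0 min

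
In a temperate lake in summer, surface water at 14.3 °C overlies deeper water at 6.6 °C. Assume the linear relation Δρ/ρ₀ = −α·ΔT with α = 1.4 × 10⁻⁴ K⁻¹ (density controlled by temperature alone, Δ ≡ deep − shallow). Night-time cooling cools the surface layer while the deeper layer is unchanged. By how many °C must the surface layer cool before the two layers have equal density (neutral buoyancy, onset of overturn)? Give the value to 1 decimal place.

With temperature the only control, equal density requires T_surf′ = T_deep.
T_surf′ = 6.6 °C.
Cooling required: 14.3 − 6.6 = 7.7 °C.

7.7 °C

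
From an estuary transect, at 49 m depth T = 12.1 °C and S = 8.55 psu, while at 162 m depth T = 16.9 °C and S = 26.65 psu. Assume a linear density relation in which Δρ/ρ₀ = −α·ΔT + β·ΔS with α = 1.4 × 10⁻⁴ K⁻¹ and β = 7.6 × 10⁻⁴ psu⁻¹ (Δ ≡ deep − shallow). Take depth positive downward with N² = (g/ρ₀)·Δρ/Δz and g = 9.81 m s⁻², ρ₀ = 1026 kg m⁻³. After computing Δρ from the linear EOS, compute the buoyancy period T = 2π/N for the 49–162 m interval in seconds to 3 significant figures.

186 s

ΔT = +4.8 K, ΔS = +18.10 psu (deep − shallow).
Δρ/ρ₀ = −αΔT + βΔS = -6.72 × 10⁻⁴ + 0.013756 = 0.013084, so Δρ ≈ 13.42 kg m⁻³.
N² = (g/ρ₀)·Δρ/Δz = g·(Δρ/ρ₀)/Δz = 9.81 × 0.013084 / 113 = 1.1359 × 10⁻³ s⁻².
N = √(1.1359 × 10⁻³) = 0.033703 rad s⁻¹ → T = 2π/N = 186.43 s ≈ 186 s.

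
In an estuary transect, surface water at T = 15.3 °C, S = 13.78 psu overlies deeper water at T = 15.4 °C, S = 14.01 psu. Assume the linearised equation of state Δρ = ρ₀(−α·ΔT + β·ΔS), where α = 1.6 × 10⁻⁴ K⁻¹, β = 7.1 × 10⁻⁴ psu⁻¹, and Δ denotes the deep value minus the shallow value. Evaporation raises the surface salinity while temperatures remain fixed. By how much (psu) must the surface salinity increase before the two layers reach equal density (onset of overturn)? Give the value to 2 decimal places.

Neutral buoyancy requires −α(T_deep − T_surf) + β(S_deep − S_surf′) = 0.
S_surf′ = S_deep − (α/β)·ΔT = 14.01 − (1.6 × 10⁻⁴/7.1 × 10⁻⁴)·(+0.1) = 13.9875 psu.
Increase required: 13.9875 − 13.78 = 0.2075 psu.

0.21 psu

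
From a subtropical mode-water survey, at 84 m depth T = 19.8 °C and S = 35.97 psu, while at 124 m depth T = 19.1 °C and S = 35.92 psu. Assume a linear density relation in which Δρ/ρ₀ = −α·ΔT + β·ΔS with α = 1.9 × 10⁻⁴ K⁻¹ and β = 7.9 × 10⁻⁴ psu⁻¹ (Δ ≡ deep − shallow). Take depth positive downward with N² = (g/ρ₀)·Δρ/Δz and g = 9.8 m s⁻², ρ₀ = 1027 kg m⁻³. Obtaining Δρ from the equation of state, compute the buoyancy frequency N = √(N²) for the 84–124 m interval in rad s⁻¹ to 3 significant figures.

ΔT = -0.7 K, ΔS = -0.05 psu (deep − shallow).
Δρ/ρ₀ = −αΔT + βΔS = 1.33 × 10⁻⁴ − 3.95 × 10⁻⁵ = 9.35 × 10⁻⁵, so Δρ ≈ 0.09602 kg m⁻³.
N² = (g/ρ₀)·Δρ/Δz = g·(Δρ/ρ₀)/Δz = 9.8 × 9.35 × 10⁻⁵ / 40 = 2.2908 × 10⁻⁵ s⁻².
N = √(2.2908 × 10⁻⁵) = 4.7862 × 10⁻³ rad s⁻¹ ≈ 4.79 × 10⁻³ rad s⁻¹.

4.79 × 10⁻³ rad s⁻¹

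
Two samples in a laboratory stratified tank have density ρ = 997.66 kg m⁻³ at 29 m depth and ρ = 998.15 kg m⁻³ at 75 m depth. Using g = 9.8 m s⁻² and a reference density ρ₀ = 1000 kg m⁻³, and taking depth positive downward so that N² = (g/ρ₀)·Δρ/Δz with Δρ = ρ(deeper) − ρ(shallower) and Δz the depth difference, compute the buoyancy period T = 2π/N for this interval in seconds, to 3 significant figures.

Δρ = 998.15 − 997.66 = 0.49 kg m⁻³ over Δz = 75 − 29 = 46 m.
N² = (9.8/1000) × (0.49/46) = 1.0439 × 10⁻⁴ s⁻².
N = √(1.0439 × 10⁻⁴) = 0.010217 rad s⁻¹, so T = 2π/N = 614.97 s ≈ 615 s.

615 s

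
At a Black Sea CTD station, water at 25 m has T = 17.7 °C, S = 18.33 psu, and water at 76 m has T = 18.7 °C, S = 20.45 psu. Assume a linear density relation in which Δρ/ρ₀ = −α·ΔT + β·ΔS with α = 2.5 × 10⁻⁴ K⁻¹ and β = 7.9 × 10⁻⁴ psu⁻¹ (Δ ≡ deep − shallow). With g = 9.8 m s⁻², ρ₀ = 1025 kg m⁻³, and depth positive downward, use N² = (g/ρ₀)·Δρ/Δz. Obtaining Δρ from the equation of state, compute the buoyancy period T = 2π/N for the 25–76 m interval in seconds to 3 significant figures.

380 s

ΔT = +1.0 K, ΔS = +2.12 psu (deep − shallow).
Δρ/ρ₀ = −αΔT + βΔS = -2.50 × 10⁻⁴ + 1.6748 × 10⁻³ = 1.4248 × 10⁻³, so Δρ ≈ 1.460 kg m⁻³.
N² = (g/ρ₀)·Δρ/Δz = g·(Δρ/ρ₀)/Δz = 9.8 × 1.4248 × 10⁻³ / 51 = 2.7379 × 10⁻⁴ s⁻².
N = √(2.7379 × 10⁻⁴) = 0.016547 rad s⁻¹ → T = 2π/N = 379.72 s ≈ 380 s.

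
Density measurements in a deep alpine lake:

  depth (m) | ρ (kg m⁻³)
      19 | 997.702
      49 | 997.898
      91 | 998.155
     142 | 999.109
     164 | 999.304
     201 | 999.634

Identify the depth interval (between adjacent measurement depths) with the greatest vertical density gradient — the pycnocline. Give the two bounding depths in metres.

Compute the density gradient over each adjacent pair:
  19–49 m: Δρ/Δz = 0.196/30 = 6.5 × 10⁻³ kg m⁻⁴
  49–91 m: Δρ/Δz = 0.257/42 = 6.1 × 10⁻³ kg m⁻⁴
  91–142 m: Δρ/Δz = 0.954/51 = 0.019 kg m⁻⁴
  142–164 m: Δρ/Δz = 0.195/22 = 8.9 × 10⁻³ kg m⁻⁴
  164–201 m: Δρ/Δz = 0.330/37 = 8.9 × 10⁻³ kg m⁻⁴
The largest gradient is in the 91–142 m interval — the pycnocline.

91–142 m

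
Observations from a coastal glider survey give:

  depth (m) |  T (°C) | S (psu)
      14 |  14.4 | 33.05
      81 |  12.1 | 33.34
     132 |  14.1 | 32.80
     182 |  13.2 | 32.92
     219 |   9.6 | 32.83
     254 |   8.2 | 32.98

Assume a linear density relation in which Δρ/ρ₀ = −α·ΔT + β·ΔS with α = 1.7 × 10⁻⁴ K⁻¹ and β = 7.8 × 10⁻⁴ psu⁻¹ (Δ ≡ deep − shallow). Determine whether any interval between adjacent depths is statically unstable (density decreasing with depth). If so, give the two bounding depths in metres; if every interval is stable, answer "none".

81–132 m

Evaluate Δρ/ρ₀ = −αΔT + βΔS across each adjacent pair:
  14–81 m: −αΔT+βΔS = −(1.7 × 10⁻⁴)(-2.3)+(7.8 × 10⁻⁴)(+0.29) = 6.2 × 10⁻⁴ → stable
  81–132 m: −αΔT+βΔS = −(1.7 × 10⁻⁴)(+2.0)+(7.8 × 10⁻⁴)(-0.54) = -7.6 × 10⁻⁴ → UNSTABLE
  132–182 m: −αΔT+βΔS = −(1.7 × 10⁻⁴)(-0.9)+(7.8 × 10⁻⁴)(+0.12) = 2.5 × 10⁻⁴ → stable
  182–219 m: −αΔT+βΔS = −(1.7 × 10⁻⁴)(-3.6)+(7.8 × 10⁻⁴)(-0.09) = 5.4 × 10⁻⁴ → stable
  219–254 m: −αΔT+βΔS = −(1.7 × 10⁻⁴)(-1.4)+(7.8 × 10⁻⁴)(+0.15) = 3.6 × 10⁻⁴ → stable
The 81–132 m interval has Δρ < 0: lighter water underlies denser water.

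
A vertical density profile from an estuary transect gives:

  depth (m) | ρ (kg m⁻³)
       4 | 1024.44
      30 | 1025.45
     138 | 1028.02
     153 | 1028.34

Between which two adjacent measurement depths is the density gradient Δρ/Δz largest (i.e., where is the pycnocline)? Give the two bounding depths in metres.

4–30 m

Compute the density gradient over each adjacent pair:
  4–30 m: Δρ/Δz = 1.01/26 = 0.039 kg m⁻⁴
  30–138 m: Δρ/Δz = 2.57/108 = 0.024 kg m⁻⁴
  138–153 m: Δρ/Δz = 0.32/15 = 0.021 kg m⁻⁴
The largest gradient is in the 4–30 m interval — the pycnocline.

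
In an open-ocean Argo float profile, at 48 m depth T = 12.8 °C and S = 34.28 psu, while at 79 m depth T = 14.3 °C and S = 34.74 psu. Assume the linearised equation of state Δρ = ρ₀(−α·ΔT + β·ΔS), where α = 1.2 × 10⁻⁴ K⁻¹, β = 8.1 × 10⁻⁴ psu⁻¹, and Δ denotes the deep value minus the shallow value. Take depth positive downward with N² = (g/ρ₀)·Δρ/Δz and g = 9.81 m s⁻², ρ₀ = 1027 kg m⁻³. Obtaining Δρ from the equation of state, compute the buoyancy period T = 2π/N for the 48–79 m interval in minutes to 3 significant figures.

ΔT = +1.5 K, ΔS = +0.46 psu (deep − shallow).
Δρ/ρ₀ = −αΔT + βΔS = -1.80 × 10⁻⁴ + 3.726 × 10⁻⁴ = 1.926 × 10⁻⁴, so Δρ ≈ 0.1978 kg m⁻³.
N² = (g/ρ₀)·Δρ/Δz = g·(Δρ/ρ₀)/Δz = 9.81 × 1.926 × 10⁻⁴ / 31 = 6.0949 × 10⁻⁵ s⁻².
N = √(6.0949 × 10⁻⁵) = 7.8070 × 10⁻³ rad s⁻¹ → T = 2π/N = 804.81 s = 13.413 min ≈ 13.4 min.

13.4 min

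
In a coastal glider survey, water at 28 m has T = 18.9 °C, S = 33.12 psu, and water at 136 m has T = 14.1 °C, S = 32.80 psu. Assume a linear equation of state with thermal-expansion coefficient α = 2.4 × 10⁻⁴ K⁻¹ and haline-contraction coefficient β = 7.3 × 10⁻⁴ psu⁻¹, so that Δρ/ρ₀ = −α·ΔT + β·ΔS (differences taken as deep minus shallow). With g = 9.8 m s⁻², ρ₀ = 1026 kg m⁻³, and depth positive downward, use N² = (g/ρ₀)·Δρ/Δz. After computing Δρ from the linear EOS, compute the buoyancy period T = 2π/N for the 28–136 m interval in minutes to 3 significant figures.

ΔT = -4.8 K, ΔS = -0.32 psu (deep − shallow).
Δρ/ρ₀ = −αΔT + βΔS = 1.152 × 10⁻³ − 2.336 × 10⁻⁴ = 9.184 × 10⁻⁴, so Δρ ≈ 0.9423 kg m⁻³.
N² = (g/ρ₀)·Δρ/Δz = g·(Δρ/ρ₀)/Δz = 9.8 × 9.184 × 10⁻⁴ / 108 = 8.3336 × 10⁻⁵ s⁻².
N = √(8.3336 × 10⁻⁵) = 9.1289 × 10⁻³ rad s⁻¹ → T = 2π/N = 688.27 s = 11.471 min ≈ 11.5 min.

11.5 min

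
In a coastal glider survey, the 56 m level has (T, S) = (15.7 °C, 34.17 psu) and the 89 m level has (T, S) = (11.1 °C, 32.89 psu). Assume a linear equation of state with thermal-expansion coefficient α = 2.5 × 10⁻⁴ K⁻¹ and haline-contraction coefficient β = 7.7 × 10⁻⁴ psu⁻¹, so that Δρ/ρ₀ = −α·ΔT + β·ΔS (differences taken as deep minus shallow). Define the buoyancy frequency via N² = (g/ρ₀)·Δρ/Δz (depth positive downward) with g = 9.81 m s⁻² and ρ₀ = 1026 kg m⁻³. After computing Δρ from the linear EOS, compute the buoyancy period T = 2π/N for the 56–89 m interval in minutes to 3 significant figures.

ΔT = -4.6 K, ΔS = -1.28 psu (deep − shallow).
Δρ/ρ₀ = −αΔT + βΔS = 1.15 × 10⁻³ − 9.856 × 10⁻⁴ = 1.644 × 10⁻⁴, so Δρ ≈ 0.1687 kg m⁻³.
N² = (g/ρ₀)·Δρ/Δz = g·(Δρ/ρ₀)/Δz = 9.81 × 1.644 × 10⁻⁴ / 33 = 4.8872 × 10⁻⁵ s⁻².
N = √(4.8872 × 10⁻⁵) = 6.9909 × 10⁻³ rad s⁻¹ → T = 2π/N = 898.77 s = 14.979 min ≈ 15.0 min.

15.0 min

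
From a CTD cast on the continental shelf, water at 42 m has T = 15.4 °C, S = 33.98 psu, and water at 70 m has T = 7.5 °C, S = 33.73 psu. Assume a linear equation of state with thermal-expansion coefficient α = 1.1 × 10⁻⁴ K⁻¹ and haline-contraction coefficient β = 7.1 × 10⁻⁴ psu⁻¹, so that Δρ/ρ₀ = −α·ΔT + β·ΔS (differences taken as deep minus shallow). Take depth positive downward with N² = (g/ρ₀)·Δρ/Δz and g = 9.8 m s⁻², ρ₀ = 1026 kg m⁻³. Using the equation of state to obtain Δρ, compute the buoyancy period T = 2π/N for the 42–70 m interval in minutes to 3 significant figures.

6.73 min

ΔT = -7.9 K, ΔS = -0.25 psu (deep − shallow).
Δρ/ρ₀ = −αΔT + βΔS = 8.69 × 10⁻⁴ − 1.775 × 10⁻⁴ = 6.915 × 10⁻⁴, so Δρ ≈ 0.7095 kg m⁻³.
N² = (g/ρ₀)·Δρ/Δz = g·(Δρ/ρ₀)/Δz = 9.8 × 6.915 × 10⁻⁴ / 28 = 2.4203 × 10⁻⁴ s⁻².
N = √(2.4203 × 10⁻⁴) = 0.015557 rad s⁻¹ → T = 2π/N = 403.88 s = 6.7313 min ≈ 6.73 min.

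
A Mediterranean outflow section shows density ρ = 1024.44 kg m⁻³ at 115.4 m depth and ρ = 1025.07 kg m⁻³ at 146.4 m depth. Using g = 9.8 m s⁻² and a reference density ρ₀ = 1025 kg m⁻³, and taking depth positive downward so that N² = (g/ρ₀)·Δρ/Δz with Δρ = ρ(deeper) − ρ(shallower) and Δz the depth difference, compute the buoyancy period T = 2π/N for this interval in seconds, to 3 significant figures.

451 s

Δρ = 1025.07 − 1024.44 = 0.63 kg m⁻³ over Δz = 146.4 − 115.4 = 31 m.
N² = (9.8/1025) × (0.63/31) = 1.9430 × 10⁻⁴ s⁻².
N = √(1.9430 × 10⁻⁴) = 0.013939 rad s⁻¹, so T = 2π/N = 450.76 s ≈ 451 s.
A positive N² confirms static stability across the interval.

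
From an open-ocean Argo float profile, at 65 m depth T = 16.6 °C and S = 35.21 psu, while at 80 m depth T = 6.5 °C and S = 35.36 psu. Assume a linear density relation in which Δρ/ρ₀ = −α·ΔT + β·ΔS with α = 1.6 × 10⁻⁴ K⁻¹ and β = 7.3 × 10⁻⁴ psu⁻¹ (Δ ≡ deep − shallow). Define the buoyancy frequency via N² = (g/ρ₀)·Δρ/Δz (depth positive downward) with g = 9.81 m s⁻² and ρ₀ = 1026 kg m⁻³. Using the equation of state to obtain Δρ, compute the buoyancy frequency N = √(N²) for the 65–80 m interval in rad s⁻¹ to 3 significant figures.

0.0336 rad s⁻¹

ΔT = -10.1 K, ΔS = +0.15 psu (deep − shallow).
Δρ/ρ₀ = −αΔT + βΔS = 1.616 × 10⁻³ + 1.095 × 10⁻⁴ = 1.7255 × 10⁻³, so Δρ ≈ 1.770 kg m⁻³.
N² = (g/ρ₀)·Δρ/Δz = g·(Δρ/ρ₀)/Δz = 9.81 × 1.7255 × 10⁻³ / 15 = 1.1285 × 10⁻³ s⁻².
N = √(1.1285 × 10⁻³) = 0.033593 rad s⁻¹ ≈ 0.0336 rad s⁻¹.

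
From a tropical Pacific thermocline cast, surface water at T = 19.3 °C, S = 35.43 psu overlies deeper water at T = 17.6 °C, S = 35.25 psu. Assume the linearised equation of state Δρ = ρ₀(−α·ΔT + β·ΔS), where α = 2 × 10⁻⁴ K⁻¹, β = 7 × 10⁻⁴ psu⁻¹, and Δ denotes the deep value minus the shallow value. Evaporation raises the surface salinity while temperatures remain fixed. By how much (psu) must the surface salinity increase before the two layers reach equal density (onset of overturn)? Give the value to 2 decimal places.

0.31 psu

Neutral buoyancy requires −α(T_deep − T_surf) + β(S_deep − S_surf′) = 0.
S_surf′ = S_deep − (α/β)·ΔT = 35.25 − (2 × 10⁻⁴/7 × 10⁻⁴)·(-1.7) = 35.7357 psu.
Increase required: 35.7357 − 35.43 = 0.3057 psu.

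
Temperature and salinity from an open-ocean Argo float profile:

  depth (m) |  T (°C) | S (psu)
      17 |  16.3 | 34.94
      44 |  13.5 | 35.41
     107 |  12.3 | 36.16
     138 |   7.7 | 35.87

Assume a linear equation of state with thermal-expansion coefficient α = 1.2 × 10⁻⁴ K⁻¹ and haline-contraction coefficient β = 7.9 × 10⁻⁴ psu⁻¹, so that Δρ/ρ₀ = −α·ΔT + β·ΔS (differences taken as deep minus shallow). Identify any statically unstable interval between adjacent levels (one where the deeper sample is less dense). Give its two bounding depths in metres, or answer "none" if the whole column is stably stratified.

none

Evaluate Δρ/ρ₀ = −αΔT + βΔS across each adjacent pair:
  17–44 m: −αΔT+βΔS = −(1.2 × 10⁻⁴)(-2.8)+(7.9 × 10⁻⁴)(+0.47) = 7.1 × 10⁻⁴ → stable
  44–107 m: −αΔT+βΔS = −(1.2 × 10⁻⁴)(-1.2)+(7.9 × 10⁻⁴)(+0.75) = 7.4 × 10⁻⁴ → stable
  107–138 m: −αΔT+βΔS = −(1.2 × 10⁻⁴)(-4.6)+(7.9 × 10⁻⁴)(-0.29) = 3.2 × 10⁻⁴ → stable
Every interval has Δρ > 0: the column is stably stratified throughout.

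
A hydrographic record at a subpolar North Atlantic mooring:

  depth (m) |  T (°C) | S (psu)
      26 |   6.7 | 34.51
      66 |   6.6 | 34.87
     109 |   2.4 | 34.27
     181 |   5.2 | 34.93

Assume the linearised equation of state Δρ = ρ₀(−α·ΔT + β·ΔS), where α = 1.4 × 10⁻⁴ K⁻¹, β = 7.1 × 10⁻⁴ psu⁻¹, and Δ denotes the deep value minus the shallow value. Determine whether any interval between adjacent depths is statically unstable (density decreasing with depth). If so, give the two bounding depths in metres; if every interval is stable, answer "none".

none

Evaluate Δρ/ρ₀ = −αΔT + βΔS across each adjacent pair:
  26–66 m: −αΔT+βΔS = −(1.4 × 10⁻⁴)(-0.1)+(7.1 × 10⁻⁴)(+0.36) = 2.7 × 10⁻⁴ → stable
  66–109 m: −αΔT+βΔS = −(1.4 × 10⁻⁴)(-4.2)+(7.1 × 10⁻⁴)(-0.60) = 1.6 × 10⁻⁴ → stable
  109–181 m: −αΔT+βΔS = −(1.4 × 10⁻⁴)(+2.8)+(7.1 × 10⁻⁴)(+0.66) = 7.7 × 10⁻⁵ → stable
Every interval has Δρ > 0: the column is stably stratified throughout.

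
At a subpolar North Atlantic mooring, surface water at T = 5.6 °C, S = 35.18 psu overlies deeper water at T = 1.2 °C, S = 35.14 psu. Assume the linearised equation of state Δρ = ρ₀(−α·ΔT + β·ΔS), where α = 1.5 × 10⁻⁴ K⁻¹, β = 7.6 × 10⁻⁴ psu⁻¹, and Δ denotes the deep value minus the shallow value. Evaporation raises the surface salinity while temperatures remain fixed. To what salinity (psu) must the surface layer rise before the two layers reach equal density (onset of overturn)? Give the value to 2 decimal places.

36.01 psu

Neutral buoyancy requires −α(T_deep − T_surf) + β(S_deep − S_surf′) = 0.
S_surf′ = S_deep − (α/β)·ΔT = 35.14 − (1.5 × 10⁻⁴/7.6 × 10⁻⁴)·(-4.4) = 36.0084 psu.
Increase required: 36.0084 − 35.18 = 0.8284 psu.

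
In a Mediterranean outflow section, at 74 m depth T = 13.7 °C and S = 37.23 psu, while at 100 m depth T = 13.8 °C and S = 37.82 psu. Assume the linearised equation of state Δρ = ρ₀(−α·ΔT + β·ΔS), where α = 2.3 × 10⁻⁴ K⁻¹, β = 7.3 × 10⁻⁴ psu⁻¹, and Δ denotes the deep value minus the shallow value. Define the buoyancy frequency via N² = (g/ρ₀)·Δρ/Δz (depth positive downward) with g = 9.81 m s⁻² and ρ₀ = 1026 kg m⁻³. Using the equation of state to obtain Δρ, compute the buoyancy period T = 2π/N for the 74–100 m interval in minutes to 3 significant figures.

ΔT = +0.1 K, ΔS = +0.59 psu (deep − shallow).
Δρ/ρ₀ = −αΔT + βΔS = -2.30 × 10⁻⁵ + 4.307 × 10⁻⁴ = 4.077 × 10⁻⁴, so Δρ ≈ 0.4183 kg m⁻³.
N² = (g/ρ₀)·Δρ/Δz = g·(Δρ/ρ₀)/Δz = 9.81 × 4.077 × 10⁻⁴ / 26 = 1.5383 × 10⁻⁴ s⁻².
N = √(1.5383 × 10⁻⁴) = 0.012403 rad s⁻¹ → T = 2π/N = 506.59 s = 8.4432 min ≈ 8.44 min.

8.44 min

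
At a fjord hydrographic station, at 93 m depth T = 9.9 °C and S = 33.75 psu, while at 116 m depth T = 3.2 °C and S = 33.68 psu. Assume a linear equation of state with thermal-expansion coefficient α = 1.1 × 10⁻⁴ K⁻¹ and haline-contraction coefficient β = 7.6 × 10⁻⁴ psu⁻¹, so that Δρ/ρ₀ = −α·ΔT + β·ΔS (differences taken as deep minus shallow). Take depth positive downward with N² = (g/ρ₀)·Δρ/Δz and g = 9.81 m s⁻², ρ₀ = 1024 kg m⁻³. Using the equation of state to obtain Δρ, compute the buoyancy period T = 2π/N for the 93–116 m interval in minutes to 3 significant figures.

6.13 min

ΔT = -6.7 K, ΔS = -0.07 psu (deep − shallow).
Δρ/ρ₀ = −αΔT + βΔS = 7.37 × 10⁻⁴ − 5.32 × 10⁻⁵ = 6.838 × 10⁻⁴, so Δρ ≈ 0.7002 kg m⁻³.
N² = (g/ρ₀)·Δρ/Δz = g·(Δρ/ρ₀)/Δz = 9.81 × 6.838 × 10⁻⁴ / 23 = 2.9166 × 10⁻⁴ s⁻².
N = √(2.9166 × 10⁻⁴) = 0.017078 rad s⁻¹ → T = 2π/N = 367.91 s = 6.1318 min ≈ 6.13 min.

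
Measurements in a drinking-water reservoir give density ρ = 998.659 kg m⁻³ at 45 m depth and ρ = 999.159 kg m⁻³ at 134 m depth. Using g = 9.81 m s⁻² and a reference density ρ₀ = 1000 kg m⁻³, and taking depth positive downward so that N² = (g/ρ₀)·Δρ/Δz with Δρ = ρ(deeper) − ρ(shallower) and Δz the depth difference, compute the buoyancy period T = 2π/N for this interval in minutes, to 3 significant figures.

Δρ = 999.159 − 998.659 = 0.500 kg m⁻³ over Δz = 134 − 45 = 89 m.
N² = (9.81/1000) × (0.500/89) = 5.5112 × 10⁻⁵ s⁻².
N = √(5.5112 × 10⁻⁵) = 7.4237 × 10⁻³ rad s⁻¹, so T = 2π/N = 846.37 s = 14.106 min ≈ 14.1 min.

14.1 min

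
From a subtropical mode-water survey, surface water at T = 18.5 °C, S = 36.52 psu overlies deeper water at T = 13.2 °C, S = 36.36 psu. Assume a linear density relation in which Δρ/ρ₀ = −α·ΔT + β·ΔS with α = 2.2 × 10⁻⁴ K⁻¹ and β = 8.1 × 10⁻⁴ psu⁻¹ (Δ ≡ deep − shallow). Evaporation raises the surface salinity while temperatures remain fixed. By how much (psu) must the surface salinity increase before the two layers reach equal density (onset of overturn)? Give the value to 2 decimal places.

1.28 psu

Neutral buoyancy requires −α(T_deep − T_surf) + β(S_deep − S_surf′) = 0.
S_surf′ = S_deep − (α/β)·ΔT = 36.36 − (2.2 × 10⁻⁴/8.1 × 10⁻⁴)·(-5.3) = 37.7995 psu.
Increase required: 37.7995 − 36.52 = 1.2795 psu.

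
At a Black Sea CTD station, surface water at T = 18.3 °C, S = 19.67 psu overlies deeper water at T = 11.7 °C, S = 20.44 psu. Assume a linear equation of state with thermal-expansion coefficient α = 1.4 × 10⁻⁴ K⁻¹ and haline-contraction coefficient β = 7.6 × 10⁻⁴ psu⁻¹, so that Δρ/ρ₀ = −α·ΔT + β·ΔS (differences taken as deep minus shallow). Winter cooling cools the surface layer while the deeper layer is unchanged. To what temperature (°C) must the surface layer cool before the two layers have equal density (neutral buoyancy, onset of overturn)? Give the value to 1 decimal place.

7.5 °C

Neutral buoyancy requires Δρ = 0, i.e. −α(T_deep − T_surf′) + β(S_deep − S_surf) = 0.
T_surf′ = T_deep − (β/α)·ΔS = 11.7 − (7.6 × 10⁻⁴/1.4 × 10⁻⁴)·(+0.77) = 7.520 °C.
Cooling required: 18.3 − (7.520) = 10.780 °C.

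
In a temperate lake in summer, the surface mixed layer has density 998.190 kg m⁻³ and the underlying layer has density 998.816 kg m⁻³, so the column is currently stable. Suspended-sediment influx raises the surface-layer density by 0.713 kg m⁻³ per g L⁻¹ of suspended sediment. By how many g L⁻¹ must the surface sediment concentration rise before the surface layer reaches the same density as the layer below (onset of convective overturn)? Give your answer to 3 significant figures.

Density deficit of the surface layer: 998.816 − 998.190 = 0.626 kg m⁻³.
Required change = 0.626 / 0.713 = 0.878 g L⁻¹.

0.878 g L⁻¹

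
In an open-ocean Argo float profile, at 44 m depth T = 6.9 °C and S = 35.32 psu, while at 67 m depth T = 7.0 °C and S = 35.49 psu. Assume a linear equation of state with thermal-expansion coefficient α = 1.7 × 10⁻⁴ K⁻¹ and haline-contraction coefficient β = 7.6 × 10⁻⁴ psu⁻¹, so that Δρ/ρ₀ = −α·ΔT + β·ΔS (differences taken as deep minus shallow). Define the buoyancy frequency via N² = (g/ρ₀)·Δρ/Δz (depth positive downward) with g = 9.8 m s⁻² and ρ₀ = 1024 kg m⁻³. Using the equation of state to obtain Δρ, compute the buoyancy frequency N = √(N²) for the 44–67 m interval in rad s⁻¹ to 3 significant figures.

ΔT = +0.1 K, ΔS = +0.17 psu (deep − shallow).
Δρ/ρ₀ = −αΔT + βΔS = -1.70 × 10⁻⁵ + 1.292 × 10⁻⁴ = 1.122 × 10⁻⁴, so Δρ ≈ 0.1149 kg m⁻³.
N² = (g/ρ₀)·Δρ/Δz = g·(Δρ/ρ₀)/Δz = 9.8 × 1.122 × 10⁻⁴ / 23 = 4.7807 × 10⁻⁵ s⁻².
N = √(4.7807 × 10⁻⁵) = 6.9143 × 10⁻³ rad s⁻¹ ≈ 6.91 × 10⁻³ rad s⁻¹.

6.91 × 10⁻³ rad s⁻¹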